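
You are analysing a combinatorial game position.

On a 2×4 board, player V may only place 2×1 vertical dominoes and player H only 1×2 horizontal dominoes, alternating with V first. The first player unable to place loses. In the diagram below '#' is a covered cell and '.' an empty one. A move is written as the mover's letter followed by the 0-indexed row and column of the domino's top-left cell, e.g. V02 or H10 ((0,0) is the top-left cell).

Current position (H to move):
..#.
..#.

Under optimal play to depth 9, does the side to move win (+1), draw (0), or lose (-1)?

p1 H@[..#./..#.]: H00[###./..#.]+1* H10[..#./###.]+1
p2 V@[###./..#.]: V03[####/..##]-1*
p3 H@[####/..##]: H10[####/####]+1*
p4 V@[####/####] terminal -1; root [..#./..#.] d9

value(..#./..#., H) = +1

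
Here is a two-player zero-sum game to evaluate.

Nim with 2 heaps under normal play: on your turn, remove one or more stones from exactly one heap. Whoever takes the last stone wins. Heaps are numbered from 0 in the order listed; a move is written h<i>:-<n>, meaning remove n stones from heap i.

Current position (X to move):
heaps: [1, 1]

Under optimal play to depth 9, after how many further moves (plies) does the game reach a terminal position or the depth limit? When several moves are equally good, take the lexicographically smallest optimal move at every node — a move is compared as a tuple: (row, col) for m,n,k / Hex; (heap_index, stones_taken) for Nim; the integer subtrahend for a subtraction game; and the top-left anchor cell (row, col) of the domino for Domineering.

PV length from [(1,1)]: 2 plies

[(1,1)] X move#1: h0:-1:-1/(0,1)*, h1:-1:-1/(1,0)
[(0,1)] O move#2: h1:-1:+1/(0,0)*
[(0,0)] end (terminal -1, X#3); searched (1,1) to 9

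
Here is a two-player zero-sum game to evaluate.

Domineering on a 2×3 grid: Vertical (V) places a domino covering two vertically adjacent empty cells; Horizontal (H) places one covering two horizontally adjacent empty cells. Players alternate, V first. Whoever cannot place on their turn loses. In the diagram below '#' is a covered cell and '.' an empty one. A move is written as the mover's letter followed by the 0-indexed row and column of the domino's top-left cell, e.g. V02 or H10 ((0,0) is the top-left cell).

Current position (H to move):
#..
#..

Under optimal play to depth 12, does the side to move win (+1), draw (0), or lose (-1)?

value(#../#.., H) = +1

p1 H@[#../#..]: H01[###/#..]+1* H11[#../###]+1
p2 V@[###/#..] terminal -1; root [#../#..] d12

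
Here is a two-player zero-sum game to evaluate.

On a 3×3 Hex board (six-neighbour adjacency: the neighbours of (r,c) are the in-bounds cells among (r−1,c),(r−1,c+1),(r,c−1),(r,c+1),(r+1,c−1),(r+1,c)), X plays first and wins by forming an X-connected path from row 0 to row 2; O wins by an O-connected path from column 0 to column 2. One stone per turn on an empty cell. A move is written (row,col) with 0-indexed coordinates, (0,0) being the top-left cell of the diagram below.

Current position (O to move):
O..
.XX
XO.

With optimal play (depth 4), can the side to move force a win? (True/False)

p1 O@[O../.XX/XO.]: (0,1)[OO./.XX/XO.]-1* (0,2)[O.O/.XX/XO.]-1 (1,0)[O../OXX/XO.]-1 (2,2)[O../.XX/XOO]-1
p2 X@[OO./.XX/XO.]: (0,2)[OOX/.XX/XO.]+1* (1,0)[OO./XXX/XO.]-1 (2,2)[OO./.XX/XOX]-1
p3 O@[OOX/.XX/XO.] terminal -1; root [O../.XX/XO.] d4

O winning at [O../.XX/XO.]: False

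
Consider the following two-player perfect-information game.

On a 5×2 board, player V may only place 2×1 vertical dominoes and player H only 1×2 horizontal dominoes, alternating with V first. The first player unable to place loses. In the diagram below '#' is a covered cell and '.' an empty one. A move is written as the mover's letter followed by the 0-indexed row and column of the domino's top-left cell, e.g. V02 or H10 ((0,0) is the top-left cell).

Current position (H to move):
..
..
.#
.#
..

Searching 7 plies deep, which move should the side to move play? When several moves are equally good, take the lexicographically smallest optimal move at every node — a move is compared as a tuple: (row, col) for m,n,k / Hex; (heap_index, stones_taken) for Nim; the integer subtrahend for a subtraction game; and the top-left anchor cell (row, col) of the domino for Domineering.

H's best at [../../.#/.#/..]: H00

ply 1, H at ../../.#/.#/.. | H00=+1→##/../.#/.#/..*; H10=+1→../##/.#/.#/..; H40=-1→../../.#/.#/##
ply 2, V at ##/../.#/.#/.. | V10=-1→##/#./##/.#/..*; V20=-1→##/../##/##/..; V30=-1→##/../.#/##/#.
ply 3, H at ##/#./##/.#/.. | H40=+1→##/#./##/.#/##*
ply 4: ##/#./##/.#/## is terminal -1 (V); from ../../.#/.#/.. depth 7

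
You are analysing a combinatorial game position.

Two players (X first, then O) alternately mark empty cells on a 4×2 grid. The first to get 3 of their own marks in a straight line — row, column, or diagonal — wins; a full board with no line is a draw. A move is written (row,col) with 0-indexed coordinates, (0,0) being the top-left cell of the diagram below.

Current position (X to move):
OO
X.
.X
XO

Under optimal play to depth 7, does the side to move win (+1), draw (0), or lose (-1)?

value(OO/X./.X/XO, X) = +1

p1 X@[OO/X./.X/XO]: (1,1)[OO/XX/.X/XO]+0 (2,0)[OO/X./XX/XO]+1*
p2 O@[OO/X./XX/XO] terminal -1; root [OO/X./.X/XO] d7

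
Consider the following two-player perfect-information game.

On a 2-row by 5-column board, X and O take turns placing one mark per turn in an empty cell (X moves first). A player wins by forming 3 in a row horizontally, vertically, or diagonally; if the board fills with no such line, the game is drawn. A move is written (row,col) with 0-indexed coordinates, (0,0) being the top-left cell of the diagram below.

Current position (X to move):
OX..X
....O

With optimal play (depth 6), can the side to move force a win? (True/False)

X winning at [OX..X/....O]: False

ply 1, X at OX..X/....O | (0,2)=+0→OXX.X/....O*; (0,3)=+0→OX.XX/....O; (1,0)=+0→OX..X/X...O; (1,1)=+0→OX..X/.X..O; (1,2)=+0→OX..X/..X.O; (1,3)=+0→OX..X/...XO
ply 2, O at OXX.X/....O | (0,3)=+0→OXXOX/....O*; (1,0)=-1→OXX.X/O...O; (1,1)=-1→OXX.X/.O..O; (1,2)=-1→OXX.X/..O.O; (1,3)=-1→OXX.X/...OO
ply 3, X at OXXOX/....O | (1,0)=+0→OXXOX/X...O*; (1,1)=+0→OXXOX/.X..O; (1,2)=+0→OXXOX/..X.O; (1,3)=+0→OXXOX/...XO
ply 4, O at OXXOX/X...O | (1,1)=+0→OXXOX/XO..O*; (1,2)=+0→OXXOX/X.O.O; (1,3)=+0→OXXOX/X..OO
ply 5, X at OXXOX/XO..O | (1,2)=+0→OXXOX/XOX.O*; (1,3)=+0→OXXOX/XO.XO
ply 6, O at OXXOX/XOX.O | (1,3)=+0→OXXOX/XOXOO*
ply 7: OXXOX/XOXOO is terminal +0 (X); from OX..X/....O depth 6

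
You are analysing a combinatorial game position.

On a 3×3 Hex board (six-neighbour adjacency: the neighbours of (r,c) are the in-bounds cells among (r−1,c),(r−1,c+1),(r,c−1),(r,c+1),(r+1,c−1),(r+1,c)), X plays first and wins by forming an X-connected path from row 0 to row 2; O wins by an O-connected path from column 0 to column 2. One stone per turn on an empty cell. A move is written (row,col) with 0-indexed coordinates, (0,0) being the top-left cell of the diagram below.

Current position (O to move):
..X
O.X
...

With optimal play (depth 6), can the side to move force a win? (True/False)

[..X/O.X/...] O move#1: (0,0):-1/O.X/O.X/...*, (0,1):-1/.OX/O.X/..., (1,1):-1/..X/OOX/..., (2,0):-1/..X/O.X/O.., (2,1):-1/..X/O.X/.O., (2,2):-1/..X/O.X/..O
[O.X/O.X/...] X move#2: (0,1):+1/OXX/O.X/...*, (1,1):+1/O.X/OXX/..., (2,0):+1/O.X/O.X/X.., (2,1):+1/O.X/O.X/.X., (2,2):+1/O.X/O.X/..X
[OXX/O.X/...] O move#3: (1,1):-1/OXX/OOX/...*, (2,0):-1/OXX/O.X/O.., (2,1):-1/OXX/O.X/.O., (2,2):-1/OXX/O.X/..O
[OXX/OOX/...] X move#4: (2,0):+1/OXX/OOX/X..*, (2,1):+1/OXX/OOX/.X., (2,2):+1/OXX/OOX/..X
[OXX/OOX/X..] O move#5: (2,1):-1/OXX/OOX/XO.*, (2,2):-1/OXX/OOX/X.O
[OXX/OOX/XO.] X move#6: (2,2):+1/OXX/OOX/XOX*
[OXX/OOX/XOX] end (terminal -1, O#7); searched ..X/O.X/... to 6

O winning at [..X/O.X/...]: False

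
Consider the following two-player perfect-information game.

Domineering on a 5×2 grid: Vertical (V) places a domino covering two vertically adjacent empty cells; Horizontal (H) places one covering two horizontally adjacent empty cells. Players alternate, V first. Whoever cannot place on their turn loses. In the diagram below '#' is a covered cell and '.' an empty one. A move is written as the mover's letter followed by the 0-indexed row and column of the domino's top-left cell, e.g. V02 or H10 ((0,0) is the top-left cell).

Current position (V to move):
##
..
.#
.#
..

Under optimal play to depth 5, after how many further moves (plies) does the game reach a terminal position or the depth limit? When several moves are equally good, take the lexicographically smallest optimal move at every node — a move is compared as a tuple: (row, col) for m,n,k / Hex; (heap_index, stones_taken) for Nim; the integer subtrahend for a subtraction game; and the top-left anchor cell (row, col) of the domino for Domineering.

PV length from [##/../.#/.#/..]: 2 plies

[##/../.#/.#/..] V move#1: V10:-1/##/#./##/.#/..*, V20:-1/##/../##/##/.., V30:-1/##/../.#/##/#.
[##/#./##/.#/..] H move#2: H40:+1/##/#./##/.#/##*
[##/#./##/.#/##] end (terminal -1, V#3); searched ##/../.#/.#/.. to 5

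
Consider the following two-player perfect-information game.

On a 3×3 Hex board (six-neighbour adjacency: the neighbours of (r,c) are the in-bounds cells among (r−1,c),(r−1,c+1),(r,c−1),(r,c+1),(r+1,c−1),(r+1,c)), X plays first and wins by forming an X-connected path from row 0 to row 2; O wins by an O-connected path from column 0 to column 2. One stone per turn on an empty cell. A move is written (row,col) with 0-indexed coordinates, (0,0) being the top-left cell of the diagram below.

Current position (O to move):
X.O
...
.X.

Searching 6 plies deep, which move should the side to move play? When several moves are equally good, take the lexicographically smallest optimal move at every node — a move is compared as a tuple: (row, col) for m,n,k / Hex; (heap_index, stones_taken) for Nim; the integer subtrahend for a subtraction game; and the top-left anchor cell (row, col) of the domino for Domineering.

[X.O/.../.X.] O move#1: (0,1):-1/XOO/.../.X., (1,0):+1/X.O/O../.X.*, (1,1):+1/X.O/.O./.X., (1,2):-1/X.O/..O/.X., (2,0):-1/X.O/.../OX., (2,2):-1/X.O/.../.XO
[X.O/O../.X.] X move#2: (0,1):-1/XXO/O../.X.*, (1,1):-1/X.O/OX./.X., (1,2):-1/X.O/O.X/.X., (2,0):-1/X.O/O../XX., (2,2):-1/X.O/O../.XX
[XXO/O../.X.] O move#3: (1,1):+1/XXO/OO./.X.*, (1,2):-1/XXO/O.O/.X., (2,0):-1/XXO/O../OX., (2,2):-1/XXO/O../.XO
[XXO/OO./.X.] end (terminal -1, X#4); searched X.O/.../.X. to 6

O's best at [X.O/.../.X.]: (1,0)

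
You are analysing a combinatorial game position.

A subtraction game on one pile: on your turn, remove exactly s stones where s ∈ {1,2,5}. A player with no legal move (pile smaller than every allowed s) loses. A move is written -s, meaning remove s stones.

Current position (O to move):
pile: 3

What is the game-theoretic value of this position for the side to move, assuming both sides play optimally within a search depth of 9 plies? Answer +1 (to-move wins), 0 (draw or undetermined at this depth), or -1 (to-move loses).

value(3, O) = -1

ply 1, O at 3 | -1=-1→2*; -2=-1→1
ply 2, X at 2 | -1=-1→1; -2=+1→0*
ply 3: 0 is terminal -1 (O); from 3 depth 9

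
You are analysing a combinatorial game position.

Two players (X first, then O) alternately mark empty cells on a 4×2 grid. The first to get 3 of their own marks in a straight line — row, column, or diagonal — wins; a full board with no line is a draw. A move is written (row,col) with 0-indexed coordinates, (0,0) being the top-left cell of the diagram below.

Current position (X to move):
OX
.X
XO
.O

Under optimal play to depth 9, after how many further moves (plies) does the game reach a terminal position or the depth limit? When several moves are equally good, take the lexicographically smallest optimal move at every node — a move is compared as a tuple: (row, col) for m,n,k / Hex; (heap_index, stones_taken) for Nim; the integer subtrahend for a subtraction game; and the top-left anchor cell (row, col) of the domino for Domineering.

PV length from [OX/.X/XO/.O]: 2 plies

p1 X@[OX/.X/XO/.O]: (1,0)[OX/XX/XO/.O]+0* (3,0)[OX/.X/XO/XO]+0
p2 O@[OX/XX/XO/.O]: (3,0)[OX/XX/XO/OO]+0*
p3 X@[OX/XX/XO/OO] terminal +0; root [OX/.X/XO/.O] d9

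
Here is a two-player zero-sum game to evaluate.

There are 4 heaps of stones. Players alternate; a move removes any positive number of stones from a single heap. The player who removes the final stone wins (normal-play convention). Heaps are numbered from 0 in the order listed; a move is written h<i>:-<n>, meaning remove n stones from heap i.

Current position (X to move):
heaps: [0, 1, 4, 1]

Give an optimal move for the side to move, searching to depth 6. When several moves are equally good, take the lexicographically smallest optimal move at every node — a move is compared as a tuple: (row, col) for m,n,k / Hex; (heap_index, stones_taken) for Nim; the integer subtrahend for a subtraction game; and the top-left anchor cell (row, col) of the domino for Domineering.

[(0,1,4,1)] X move#1: h1:-1:-1/(0,0,4,1), h2:-1:-1/(0,1,3,1), h2:-2:-1/(0,1,2,1), h2:-3:-1/(0,1,1,1), h2:-4:+1/(0,1,0,1)*, h3:-1:-1/(0,1,4,0)
[(0,1,0,1)] O move#2: h1:-1:-1/(0,0,0,1)*, h3:-1:-1/(0,1,0,0)
[(0,0,0,1)] X move#3: h3:-1:+1/(0,0,0,0)*
[(0,0,0,0)] end (terminal -1, O#4); searched (0,1,4,1) to 6

X's best at [(0,1,4,1)]: h2:-4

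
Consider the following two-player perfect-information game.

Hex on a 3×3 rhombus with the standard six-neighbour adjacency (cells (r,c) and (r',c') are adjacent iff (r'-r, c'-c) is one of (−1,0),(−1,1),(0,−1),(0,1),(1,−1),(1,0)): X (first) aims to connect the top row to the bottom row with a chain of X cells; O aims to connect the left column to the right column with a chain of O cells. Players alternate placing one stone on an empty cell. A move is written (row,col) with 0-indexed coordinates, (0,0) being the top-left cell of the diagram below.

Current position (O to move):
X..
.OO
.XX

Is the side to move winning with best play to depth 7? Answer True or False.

O winning at [X../.OO/.XX]: True

ply 1, O at X../.OO/.XX | (0,1)=+1→XO./.OO/.XX*; (0,2)=+1→X.O/.OO/.XX; (1,0)=+1→X../OOO/.XX; (2,0)=+1→X../.OO/OXX
ply 2, X at XO./.OO/.XX | (0,2)=-1→XOX/.OO/.XX*; (1,0)=-1→XO./XOO/.XX; (2,0)=-1→XO./.OO/XXX
ply 3, O at XOX/.OO/.XX | (1,0)=+1→XOX/OOO/.XX*; (2,0)=+1→XOX/.OO/OXX
ply 4: XOX/OOO/.XX is terminal -1 (X); from X../.OO/.XX depth 7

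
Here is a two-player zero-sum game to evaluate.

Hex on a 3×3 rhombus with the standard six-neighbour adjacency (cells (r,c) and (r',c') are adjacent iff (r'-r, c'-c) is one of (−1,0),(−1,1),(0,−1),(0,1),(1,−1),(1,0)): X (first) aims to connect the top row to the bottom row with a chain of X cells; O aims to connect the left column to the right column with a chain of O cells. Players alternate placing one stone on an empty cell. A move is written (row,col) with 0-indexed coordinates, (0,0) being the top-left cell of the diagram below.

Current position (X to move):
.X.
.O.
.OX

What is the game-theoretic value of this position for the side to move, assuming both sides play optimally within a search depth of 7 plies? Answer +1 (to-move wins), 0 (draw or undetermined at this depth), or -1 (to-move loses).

value(.X./.O./.OX, X) = -1

[.X./.O./.OX] X move#1: (0,0):-1/XX./.O./.OX*, (0,2):-1/.XX/.O./.OX, (1,0):-1/.X./XO./.OX, (1,2):-1/.X./.OX/.OX, (2,0):-1/.X./.O./XOX
[XX./.O./.OX] O move#2: (0,2):+1/XXO/.O./.OX*, (1,0):+1/XX./OO./.OX, (1,2):+1/XX./.OO/.OX, (2,0):+1/XX./.O./OOX
[XXO/.O./.OX] X move#3: (1,0):-1/XXO/XO./.OX*, (1,2):-1/XXO/.OX/.OX, (2,0):-1/XXO/.O./XOX
[XXO/XO./.OX] O move#4: (1,2):-1/XXO/XOO/.OX, (2,0):+1/XXO/XO./OOX*
[XXO/XO./OOX] end (terminal -1, X#5); searched .X./.O./.OX to 7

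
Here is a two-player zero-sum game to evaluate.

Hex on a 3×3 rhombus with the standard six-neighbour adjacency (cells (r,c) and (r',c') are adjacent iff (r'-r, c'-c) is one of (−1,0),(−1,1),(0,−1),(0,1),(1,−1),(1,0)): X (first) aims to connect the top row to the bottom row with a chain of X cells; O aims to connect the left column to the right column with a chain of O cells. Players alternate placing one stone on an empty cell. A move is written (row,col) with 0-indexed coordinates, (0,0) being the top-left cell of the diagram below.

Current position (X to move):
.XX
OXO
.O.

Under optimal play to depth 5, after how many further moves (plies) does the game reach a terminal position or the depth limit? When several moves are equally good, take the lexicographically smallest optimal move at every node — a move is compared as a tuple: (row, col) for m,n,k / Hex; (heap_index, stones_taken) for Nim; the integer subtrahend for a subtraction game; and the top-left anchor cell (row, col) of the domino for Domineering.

PV length from [.XX/OXO/.O.]: 1 ply

ply 1, X at .XX/OXO/.O. | (0,0)=-1→XXX/OXO/.O.; (2,0)=+1→.XX/OXO/XO.*; (2,2)=-1→.XX/OXO/.OX
ply 2: .XX/OXO/XO. is terminal -1 (O); from .XX/OXO/.O. depth 5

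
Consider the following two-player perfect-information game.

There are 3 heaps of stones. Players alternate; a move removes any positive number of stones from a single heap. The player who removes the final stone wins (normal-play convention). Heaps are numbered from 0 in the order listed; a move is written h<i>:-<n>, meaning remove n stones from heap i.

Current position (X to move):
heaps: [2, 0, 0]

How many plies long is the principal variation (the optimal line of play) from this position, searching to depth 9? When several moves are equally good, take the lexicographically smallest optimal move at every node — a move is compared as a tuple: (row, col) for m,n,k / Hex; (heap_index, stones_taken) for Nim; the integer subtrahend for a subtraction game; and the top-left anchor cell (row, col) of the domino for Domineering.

p1 X@[(2,0,0)]: h0:-1[(1,0,0)]-1 h0:-2[(0,0,0)]+1*
p2 O@[(0,0,0)] terminal -1; root [(2,0,0)] d9

PV length from [(2,0,0)]: 1 ply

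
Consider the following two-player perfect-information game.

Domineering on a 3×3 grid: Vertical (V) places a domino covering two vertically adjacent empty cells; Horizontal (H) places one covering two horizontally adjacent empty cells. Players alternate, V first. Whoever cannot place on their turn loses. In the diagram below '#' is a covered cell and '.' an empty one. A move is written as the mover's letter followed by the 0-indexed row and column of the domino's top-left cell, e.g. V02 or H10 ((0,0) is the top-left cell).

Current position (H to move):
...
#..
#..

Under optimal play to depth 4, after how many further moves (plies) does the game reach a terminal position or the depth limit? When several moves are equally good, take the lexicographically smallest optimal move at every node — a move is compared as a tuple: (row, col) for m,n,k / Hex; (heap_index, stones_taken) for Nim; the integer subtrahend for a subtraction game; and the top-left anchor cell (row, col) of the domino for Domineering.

PV length from [.../#../#..]: 1 ply

p1 H@[.../#../#..]: H00[##./#../#..]-1 H01[.##/#../#..]-1 H11[.../###/#..]+1* H21[.../#../###]-1
p2 V@[.../###/#..] terminal -1; root [.../#../#..] d4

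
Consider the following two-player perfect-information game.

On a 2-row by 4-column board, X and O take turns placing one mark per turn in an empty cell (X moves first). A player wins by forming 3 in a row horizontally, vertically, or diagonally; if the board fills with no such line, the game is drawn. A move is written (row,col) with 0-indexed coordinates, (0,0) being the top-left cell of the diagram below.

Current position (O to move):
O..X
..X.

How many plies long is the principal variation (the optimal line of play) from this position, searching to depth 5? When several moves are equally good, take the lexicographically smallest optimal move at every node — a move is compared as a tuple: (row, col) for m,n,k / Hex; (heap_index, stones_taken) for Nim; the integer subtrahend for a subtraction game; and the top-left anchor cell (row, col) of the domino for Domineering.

[O..X/..X.] O move#1: (0,1):+0/OO.X/..X.*, (0,2):+0/O.OX/..X., (1,0):+0/O..X/O.X., (1,1):+0/O..X/.OX., (1,3):+0/O..X/..XO
[OO.X/..X.] X move#2: (0,2):+0/OOXX/..X.*, (1,0):-1/OO.X/X.X., (1,1):-1/OO.X/.XX., (1,3):-1/OO.X/..XX
[OOXX/..X.] O move#3: (1,0):+0/OOXX/O.X.*, (1,1):+0/OOXX/.OX., (1,3):+0/OOXX/..XO
[OOXX/O.X.] X move#4: (1,1):+0/OOXX/OXX.*, (1,3):+0/OOXX/O.XX
[OOXX/OXX.] O move#5: (1,3):+0/OOXX/OXXO*
[OOXX/OXXO] end (terminal +0, X#6); searched O..X/..X. to 5

PV length from [O..X/..X.]: 5 plies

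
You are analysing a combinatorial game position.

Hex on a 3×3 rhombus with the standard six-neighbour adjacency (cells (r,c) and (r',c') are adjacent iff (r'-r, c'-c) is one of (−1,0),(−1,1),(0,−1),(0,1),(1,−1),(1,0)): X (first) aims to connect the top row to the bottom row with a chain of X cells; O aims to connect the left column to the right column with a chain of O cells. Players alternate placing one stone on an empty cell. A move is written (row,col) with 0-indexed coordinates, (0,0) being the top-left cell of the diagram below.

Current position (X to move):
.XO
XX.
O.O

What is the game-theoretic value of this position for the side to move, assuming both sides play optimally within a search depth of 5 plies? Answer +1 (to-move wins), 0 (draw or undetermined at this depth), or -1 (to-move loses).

p1 X@[.XO/XX./O.O]: (0,0)[XXO/XX./O.O]-1 (1,2)[.XO/XXX/O.O]-1 (2,1)[.XO/XX./OXO]+1*
p2 O@[.XO/XX./OXO] terminal -1; root [.XO/XX./O.O] d5

value(.XO/XX./O.O, X) = +1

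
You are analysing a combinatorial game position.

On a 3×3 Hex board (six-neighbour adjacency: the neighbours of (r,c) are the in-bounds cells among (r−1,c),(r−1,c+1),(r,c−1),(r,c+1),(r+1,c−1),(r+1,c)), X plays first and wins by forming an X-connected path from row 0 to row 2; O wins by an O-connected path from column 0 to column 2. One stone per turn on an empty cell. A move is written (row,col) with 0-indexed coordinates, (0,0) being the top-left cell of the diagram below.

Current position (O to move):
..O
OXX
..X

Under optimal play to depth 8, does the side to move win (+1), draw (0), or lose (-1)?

value(..O/OXX/..X, O) = +1

[..O/OXX/..X] O move#1: (0,0):-1/O.O/OXX/..X, (0,1):+1/.OO/OXX/..X*, (2,0):-1/..O/OXX/O.X, (2,1):-1/..O/OXX/.OX
[.OO/OXX/..X] end (terminal -1, X#2); searched ..O/OXX/..X to 8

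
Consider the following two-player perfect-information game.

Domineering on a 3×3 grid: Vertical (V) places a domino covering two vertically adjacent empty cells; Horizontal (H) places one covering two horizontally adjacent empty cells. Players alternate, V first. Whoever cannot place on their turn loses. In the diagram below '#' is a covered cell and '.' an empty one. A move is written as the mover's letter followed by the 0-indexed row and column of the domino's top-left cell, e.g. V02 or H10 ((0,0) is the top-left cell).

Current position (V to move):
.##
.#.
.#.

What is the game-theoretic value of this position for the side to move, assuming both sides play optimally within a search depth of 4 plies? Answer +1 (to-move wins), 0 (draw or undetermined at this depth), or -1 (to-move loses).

value(.##/.#./.#., V) = +1

p1 V@[.##/.#./.#.]: V00[###/##./.#.]+1* V10[.##/##./##.]+1 V12[.##/.##/.##]+1
p2 H@[###/##./.#.] terminal -1; root [.##/.#./.#.] d4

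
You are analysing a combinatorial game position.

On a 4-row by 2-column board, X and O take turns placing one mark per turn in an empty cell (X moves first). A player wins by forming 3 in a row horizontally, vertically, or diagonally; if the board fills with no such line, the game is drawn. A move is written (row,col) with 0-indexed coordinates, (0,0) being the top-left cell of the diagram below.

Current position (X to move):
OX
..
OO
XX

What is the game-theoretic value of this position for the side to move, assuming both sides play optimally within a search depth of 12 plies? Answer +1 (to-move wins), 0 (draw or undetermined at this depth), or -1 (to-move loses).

value(OX/../OO/XX, X) = 0

[OX/../OO/XX] X move#1: (1,0):+0/OX/X./OO/XX*, (1,1):-1/OX/.X/OO/XX
[OX/X./OO/XX] O move#2: (1,1):+0/OX/XO/OO/XX*
[OX/XO/OO/XX] end (terminal +0, X#3); searched OX/../OO/XX to 12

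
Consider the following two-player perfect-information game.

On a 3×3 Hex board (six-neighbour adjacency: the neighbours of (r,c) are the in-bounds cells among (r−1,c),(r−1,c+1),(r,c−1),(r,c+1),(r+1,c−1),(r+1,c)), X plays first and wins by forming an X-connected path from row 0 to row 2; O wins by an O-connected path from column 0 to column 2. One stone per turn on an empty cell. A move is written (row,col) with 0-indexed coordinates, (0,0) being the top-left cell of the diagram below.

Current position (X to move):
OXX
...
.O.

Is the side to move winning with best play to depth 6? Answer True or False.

[OXX/.../.O.] X move#1: (1,0):-1/OXX/X../.O., (1,1):-1/OXX/.X./.O., (1,2):+1/OXX/..X/.O.*, (2,0):+1/OXX/.../XO., (2,2):+1/OXX/.../.OX
[OXX/..X/.O.] O move#2: (1,0):-1/OXX/O.X/.O.*, (1,1):-1/OXX/.OX/.O., (2,0):-1/OXX/..X/OO., (2,2):-1/OXX/..X/.OO
[OXX/O.X/.O.] X move#3: (1,1):+1/OXX/OXX/.O.*, (2,0):+1/OXX/O.X/XO., (2,2):+1/OXX/O.X/.OX
[OXX/OXX/.O.] O move#4: (2,0):-1/OXX/OXX/OO.*, (2,2):-1/OXX/OXX/.OO
[OXX/OXX/OO.] X move#5: (2,2):+1/OXX/OXX/OOX*
[OXX/OXX/OOX] end (terminal -1, O#6); searched OXX/.../.O. to 6

X winning at [OXX/.../.O.]: True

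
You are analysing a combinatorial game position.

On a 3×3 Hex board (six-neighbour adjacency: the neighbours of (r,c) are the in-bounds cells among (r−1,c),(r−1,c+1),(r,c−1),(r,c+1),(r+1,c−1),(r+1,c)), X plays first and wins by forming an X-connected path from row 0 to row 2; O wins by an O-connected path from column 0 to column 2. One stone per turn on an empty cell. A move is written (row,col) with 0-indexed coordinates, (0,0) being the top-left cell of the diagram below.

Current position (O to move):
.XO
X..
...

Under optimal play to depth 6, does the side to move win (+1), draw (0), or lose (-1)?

value(.XO/X../..., O) = +1

[.XO/X../...] O move#1: (0,0):-1/OXO/X../..., (1,1):-1/.XO/XO./..., (1,2):-1/.XO/X.O/..., (2,0):+1/.XO/X../O..*, (2,1):-1/.XO/X../.O., (2,2):-1/.XO/X../..O
[.XO/X../O..] X move#2: (0,0):-1/XXO/X../O..*, (1,1):-1/.XO/XX./O.., (1,2):-1/.XO/X.X/O.., (2,1):-1/.XO/X../OX., (2,2):-1/.XO/X../O.X
[XXO/X../O..] O move#3: (1,1):+1/XXO/XO./O..*, (1,2):+1/XXO/X.O/O.., (2,1):+1/XXO/X../OO., (2,2):+1/XXO/X../O.O
[XXO/XO./O..] end (terminal -1, X#4); searched .XO/X../... to 6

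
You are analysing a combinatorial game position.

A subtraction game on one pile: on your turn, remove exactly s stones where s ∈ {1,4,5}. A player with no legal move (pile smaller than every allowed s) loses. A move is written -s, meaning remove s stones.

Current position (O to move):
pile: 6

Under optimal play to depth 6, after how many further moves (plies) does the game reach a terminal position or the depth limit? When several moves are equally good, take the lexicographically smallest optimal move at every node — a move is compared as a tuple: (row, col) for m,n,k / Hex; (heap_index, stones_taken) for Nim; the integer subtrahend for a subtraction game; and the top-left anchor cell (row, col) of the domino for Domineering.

PV length from [6]: 3 plies

p1 O@[6]: -1[5]-1 -4[2]+1* -5[1]-1
p2 X@[2]: -1[1]-1*
p3 O@[1]: -1[0]+1*
p4 X@[0] terminal -1; root [6] d6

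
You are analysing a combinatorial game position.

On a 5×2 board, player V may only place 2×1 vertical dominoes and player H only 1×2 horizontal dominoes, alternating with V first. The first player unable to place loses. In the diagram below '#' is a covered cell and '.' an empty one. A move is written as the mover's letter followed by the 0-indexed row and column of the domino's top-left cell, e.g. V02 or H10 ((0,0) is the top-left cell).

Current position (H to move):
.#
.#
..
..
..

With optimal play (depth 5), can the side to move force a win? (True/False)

H winning at [.#/.#/../../..]: True

[.#/.#/../../..] H move#1: H20:-1/.#/.#/##/../.., H30:+1/.#/.#/../##/..*, H40:-1/.#/.#/../../##
[.#/.#/../##/..] V move#2: V00:-1/##/##/../##/..*, V10:-1/.#/##/#./##/..
[##/##/../##/..] H move#3: H20:+1/##/##/##/##/..*, H40:+1/##/##/../##/##
[##/##/##/##/..] end (terminal -1, V#4); searched .#/.#/../../.. to 5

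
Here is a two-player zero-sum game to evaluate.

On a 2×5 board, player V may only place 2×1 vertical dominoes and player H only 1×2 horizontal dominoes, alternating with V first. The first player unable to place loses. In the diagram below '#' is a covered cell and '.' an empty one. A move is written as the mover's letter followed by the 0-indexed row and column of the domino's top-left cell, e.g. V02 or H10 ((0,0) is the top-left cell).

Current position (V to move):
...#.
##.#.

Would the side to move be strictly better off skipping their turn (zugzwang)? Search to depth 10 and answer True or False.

ply 1, V at ...#./##.#. | V02=+1→..##./####.*; V04=-1→...##/##.##
ply 2, H at ..##./####. | H00=-1→####./####.*
ply 3, V at ####./####. | V04=+1→#####/#####*
ply 4: #####/##### is terminal -1 (H); from ...#./##.#. depth 10
suppose V passes — search the same position with H to move:
pass> ply 1, H at ...#./##.#. | H00=-1→##.#./##.#.*; H01=-1→.###./##.#.
pass> ply 2, V at ##.#./##.#. | V02=+1→####./####.*; V04=+1→##.##/##.##
pass> ply 3: ####./####. is terminal -1 (H); from ...#./##.#. depth 10
for V: play +1, pass +1

zugzwang(...#./##.#., V) = False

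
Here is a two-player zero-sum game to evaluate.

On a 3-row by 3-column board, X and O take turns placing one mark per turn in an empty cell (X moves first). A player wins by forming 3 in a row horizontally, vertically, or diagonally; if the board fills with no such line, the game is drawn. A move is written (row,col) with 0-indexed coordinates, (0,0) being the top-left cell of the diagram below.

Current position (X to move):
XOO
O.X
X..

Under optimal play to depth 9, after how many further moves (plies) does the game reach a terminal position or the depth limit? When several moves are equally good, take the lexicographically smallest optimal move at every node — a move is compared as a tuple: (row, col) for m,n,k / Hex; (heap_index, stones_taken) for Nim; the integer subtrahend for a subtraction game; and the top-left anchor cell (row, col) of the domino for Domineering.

PV length from [XOO/O.X/X..]: 3 plies

p1 X@[XOO/O.X/X..]: (1,1)[XOO/OXX/X..]+0 (2,1)[XOO/O.X/XX.]+0 (2,2)[XOO/O.X/X.X]+1*
p2 O@[XOO/O.X/X.X]: (1,1)[XOO/OOX/X.X]-1* (2,1)[XOO/O.X/XOX]-1
p3 X@[XOO/OOX/X.X]: (2,1)[XOO/OOX/XXX]+1*
p4 O@[XOO/OOX/XXX] terminal -1; root [XOO/O.X/X..] d9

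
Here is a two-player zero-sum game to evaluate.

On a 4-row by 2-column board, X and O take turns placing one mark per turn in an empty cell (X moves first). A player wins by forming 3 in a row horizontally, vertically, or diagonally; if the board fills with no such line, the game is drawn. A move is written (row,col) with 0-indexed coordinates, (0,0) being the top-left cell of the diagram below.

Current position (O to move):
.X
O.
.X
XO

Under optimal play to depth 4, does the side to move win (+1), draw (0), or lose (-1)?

ply 1, O at .X/O./.X/XO | (0,0)=-1→OX/O./.X/XO; (1,1)=+0→.X/OO/.X/XO*; (2,0)=-1→.X/O./OX/XO
ply 2, X at .X/OO/.X/XO | (0,0)=+0→XX/OO/.X/XO*; (2,0)=+0→.X/OO/XX/XO
ply 3, O at XX/OO/.X/XO | (2,0)=+0→XX/OO/OX/XO*
ply 4: XX/OO/OX/XO is terminal +0 (X); from .X/O./.X/XO depth 4

value(.X/O./.X/XO, O) = 0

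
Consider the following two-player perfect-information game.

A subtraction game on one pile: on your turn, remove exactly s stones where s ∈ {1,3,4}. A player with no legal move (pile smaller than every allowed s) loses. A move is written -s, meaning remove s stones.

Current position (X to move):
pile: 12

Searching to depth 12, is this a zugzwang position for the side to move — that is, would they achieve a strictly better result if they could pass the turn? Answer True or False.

zugzwang(12, X) = False

[12] X move#1: -1:-1/11, -3:+1/9*, -4:-1/8
[9] O move#2: -1:-1/8*, -3:-1/6, -4:-1/5
[8] X move#3: -1:+1/7*, -3:-1/5, -4:-1/4
[7] O move#4: -1:-1/6*, -3:-1/4, -4:-1/3
[6] X move#5: -1:-1/5, -3:-1/3, -4:+1/2*
[2] O move#6: -1:-1/1*
[1] X move#7: -1:+1/0*
[0] end (terminal -1, O#8); searched 12 to 12
suppose X passes — search the same position with O to move:
pass> [12] O move#1: -1:-1/11, -3:+1/9*, -4:-1/8
pass> [9] X move#2: -1:-1/8*, -3:-1/6, -4:-1/5
pass> [8] O move#3: -1:+1/7*, -3:-1/5, -4:-1/4
pass> [7] X move#4: -1:-1/6*, -3:-1/4, -4:-1/3
pass> [6] O move#5: -1:-1/5, -3:-1/3, -4:+1/2*
pass> [2] X move#6: -1:-1/1*
pass> [1] O move#7: -1:+1/0*
pass> [0] end (terminal -1, X#8); searched 12 to 12
for X: play +1, pass -1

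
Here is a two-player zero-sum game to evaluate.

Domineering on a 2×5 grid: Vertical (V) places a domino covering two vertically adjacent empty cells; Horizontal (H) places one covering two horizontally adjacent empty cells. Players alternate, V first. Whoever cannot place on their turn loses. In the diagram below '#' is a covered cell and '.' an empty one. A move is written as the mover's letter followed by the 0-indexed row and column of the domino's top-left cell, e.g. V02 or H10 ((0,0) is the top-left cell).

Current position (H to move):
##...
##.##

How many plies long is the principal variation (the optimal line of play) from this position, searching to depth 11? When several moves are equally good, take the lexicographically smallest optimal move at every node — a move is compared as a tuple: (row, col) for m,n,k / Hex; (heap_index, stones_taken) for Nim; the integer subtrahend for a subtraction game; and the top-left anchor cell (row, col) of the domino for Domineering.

ply 1, H at ##.../##.## | H02=+1→####./##.##*; H03=-1→##.##/##.##
ply 2: ####./##.## is terminal -1 (V); from ##.../##.## depth 11

PV length from [##.../##.##]: 1 ply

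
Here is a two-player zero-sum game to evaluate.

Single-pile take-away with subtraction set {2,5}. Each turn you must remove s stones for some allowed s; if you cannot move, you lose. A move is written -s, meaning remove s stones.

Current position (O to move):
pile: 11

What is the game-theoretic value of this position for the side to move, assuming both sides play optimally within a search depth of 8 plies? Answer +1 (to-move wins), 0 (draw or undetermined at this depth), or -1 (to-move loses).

value(11, O) = -1

p1 O@[11]: -2[9]-1* -5[6]-1
p2 X@[9]: -2[7]+1* -5[4]+1
p3 O@[7]: -2[5]-1* -5[2]-1
p4 X@[5]: -2[3]-1 -5[0]+1*
p5 O@[0] terminal -1; root [11] d8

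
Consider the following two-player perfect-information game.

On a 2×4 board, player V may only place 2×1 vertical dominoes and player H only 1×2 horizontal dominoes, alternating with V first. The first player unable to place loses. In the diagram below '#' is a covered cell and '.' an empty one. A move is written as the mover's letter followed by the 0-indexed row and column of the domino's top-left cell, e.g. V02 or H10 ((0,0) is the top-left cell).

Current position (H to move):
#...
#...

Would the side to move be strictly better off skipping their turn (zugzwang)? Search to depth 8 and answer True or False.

zugzwang(#.../#..., H) = False

[#.../#...] H move#1: H01:+1/###./#...*, H02:+1/#.##/#..., H11:+1/#.../###., H12:+1/#.../#.##
[###./#...] V move#2: V03:-1/####/#..#*
[####/#..#] H move#3: H11:+1/####/####*
[####/####] end (terminal -1, V#4); searched #.../#... to 8
pass branch (V moves first from the same position):
  | [#.../#...] V move#1: V01:-1/##../##.., V02:+1/#.#./#.#.*, V03:-1/#..#/#..#
  | [#.#./#.#.] end (terminal -1, H#2); searched #.../#... to 8
H moving scores +1; H passing scores -1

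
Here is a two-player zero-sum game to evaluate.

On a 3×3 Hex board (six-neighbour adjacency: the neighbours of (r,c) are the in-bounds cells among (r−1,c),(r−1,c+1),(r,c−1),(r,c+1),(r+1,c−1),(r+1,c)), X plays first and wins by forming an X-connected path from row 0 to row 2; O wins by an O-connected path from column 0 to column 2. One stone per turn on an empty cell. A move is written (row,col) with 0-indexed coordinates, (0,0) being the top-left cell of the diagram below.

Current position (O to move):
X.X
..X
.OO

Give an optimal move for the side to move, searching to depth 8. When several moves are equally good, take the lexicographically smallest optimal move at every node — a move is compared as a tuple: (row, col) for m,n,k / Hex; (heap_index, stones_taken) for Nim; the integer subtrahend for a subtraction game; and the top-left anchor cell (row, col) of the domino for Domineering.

O's best at [X.X/..X/.OO]: (1,0)

ply 1, O at X.X/..X/.OO | (0,1)=-1→XOX/..X/.OO; (1,0)=+1→X.X/O.X/.OO*; (1,1)=+1→X.X/.OX/.OO; (2,0)=+1→X.X/..X/OOO
ply 2, X at X.X/O.X/.OO | (0,1)=-1→XXX/O.X/.OO*; (1,1)=-1→X.X/OXX/.OO; (2,0)=-1→X.X/O.X/XOO
ply 3, O at XXX/O.X/.OO | (1,1)=+1→XXX/OOX/.OO*; (2,0)=+1→XXX/O.X/OOO
ply 4: XXX/OOX/.OO is terminal -1 (X); from X.X/..X/.OO depth 8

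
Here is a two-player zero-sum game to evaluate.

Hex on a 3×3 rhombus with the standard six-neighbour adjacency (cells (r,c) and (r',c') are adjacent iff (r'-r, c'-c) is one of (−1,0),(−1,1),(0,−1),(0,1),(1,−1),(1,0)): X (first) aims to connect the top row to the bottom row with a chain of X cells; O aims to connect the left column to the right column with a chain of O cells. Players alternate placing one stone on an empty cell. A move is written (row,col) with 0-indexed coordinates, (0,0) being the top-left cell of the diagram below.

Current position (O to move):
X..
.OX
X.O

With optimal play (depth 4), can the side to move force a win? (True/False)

p1 O@[X../.OX/X.O]: (0,1)[XO./.OX/X.O]-1 (0,2)[X.O/.OX/X.O]-1 (1,0)[X../OOX/X.O]+1* (2,1)[X../.OX/XOO]-1
p2 X@[X../OOX/X.O]: (0,1)[XX./OOX/X.O]-1* (0,2)[X.X/OOX/X.O]-1 (2,1)[X../OOX/XXO]-1
p3 O@[XX./OOX/X.O]: (0,2)[XXO/OOX/X.O]+1* (2,1)[XX./OOX/XOO]+1
p4 X@[XXO/OOX/X.O] terminal -1; root [X../.OX/X.O] d4

O winning at [X../.OX/X.O]: True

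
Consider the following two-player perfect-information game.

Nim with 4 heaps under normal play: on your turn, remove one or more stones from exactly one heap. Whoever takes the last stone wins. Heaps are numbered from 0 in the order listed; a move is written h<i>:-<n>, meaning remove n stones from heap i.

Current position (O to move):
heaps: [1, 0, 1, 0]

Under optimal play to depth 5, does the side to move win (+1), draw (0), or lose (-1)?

p1 O@[(1,0,1,0)]: h0:-1[(0,0,1,0)]-1* h2:-1[(1,0,0,0)]-1
p2 X@[(0,0,1,0)]: h2:-1[(0,0,0,0)]+1*
p3 O@[(0,0,0,0)] terminal -1; root [(1,0,1,0)] d5

value((1,0,1,0), O) = -1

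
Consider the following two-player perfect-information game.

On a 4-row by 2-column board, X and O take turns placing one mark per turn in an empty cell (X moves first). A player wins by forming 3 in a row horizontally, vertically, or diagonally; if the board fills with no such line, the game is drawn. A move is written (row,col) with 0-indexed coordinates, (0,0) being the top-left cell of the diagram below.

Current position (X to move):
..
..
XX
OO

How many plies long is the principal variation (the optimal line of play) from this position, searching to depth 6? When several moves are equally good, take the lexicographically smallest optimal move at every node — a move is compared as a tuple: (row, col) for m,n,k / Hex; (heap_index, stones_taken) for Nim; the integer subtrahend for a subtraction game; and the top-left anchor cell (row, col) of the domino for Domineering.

PV length from [../../XX/OO]: 4 plies

p1 X@[../../XX/OO]: (0,0)[X./../XX/OO]+0* (0,1)[.X/../XX/OO]+0 (1,0)[../X./XX/OO]+0 (1,1)[../.X/XX/OO]+0
p2 O@[X./../XX/OO]: (0,1)[XO/../XX/OO]-1 (1,0)[X./O./XX/OO]+0* (1,1)[X./.O/XX/OO]-1
p3 X@[X./O./XX/OO]: (0,1)[XX/O./XX/OO]+0* (1,1)[X./OX/XX/OO]+0
p4 O@[XX/O./XX/OO]: (1,1)[XX/OO/XX/OO]+0*
p5 X@[XX/OO/XX/OO] terminal +0; root [../../XX/OO] d6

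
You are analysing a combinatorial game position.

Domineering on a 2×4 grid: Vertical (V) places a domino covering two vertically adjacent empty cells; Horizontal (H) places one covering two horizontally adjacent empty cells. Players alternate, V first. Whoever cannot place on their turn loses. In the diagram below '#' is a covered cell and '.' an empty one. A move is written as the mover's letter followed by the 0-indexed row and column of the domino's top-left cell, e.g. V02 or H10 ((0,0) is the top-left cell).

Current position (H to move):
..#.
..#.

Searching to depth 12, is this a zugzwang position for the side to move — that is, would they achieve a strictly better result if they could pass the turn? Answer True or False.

ply 1, H at ..#./..#. | H00=+1→###./..#.*; H10=+1→..#./###.
ply 2, V at ###./..#. | V03=-1→####/..##*
ply 3, H at ####/..## | H10=+1→####/####*
ply 4: ####/#### is terminal -1 (V); from ..#./..#. depth 12
pass branch (V moves first from the same position):
  | ply 1, V at ..#./..#. | V00=+1→#.#./#.#.*; V01=+1→.##./.##.; V03=-1→..##/..##
  | ply 2: #.#./#.#. is terminal -1 (H); from ..#./..#. depth 12
H moving scores +1; H passing scores -1

zugzwang(..#./..#., H) = False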